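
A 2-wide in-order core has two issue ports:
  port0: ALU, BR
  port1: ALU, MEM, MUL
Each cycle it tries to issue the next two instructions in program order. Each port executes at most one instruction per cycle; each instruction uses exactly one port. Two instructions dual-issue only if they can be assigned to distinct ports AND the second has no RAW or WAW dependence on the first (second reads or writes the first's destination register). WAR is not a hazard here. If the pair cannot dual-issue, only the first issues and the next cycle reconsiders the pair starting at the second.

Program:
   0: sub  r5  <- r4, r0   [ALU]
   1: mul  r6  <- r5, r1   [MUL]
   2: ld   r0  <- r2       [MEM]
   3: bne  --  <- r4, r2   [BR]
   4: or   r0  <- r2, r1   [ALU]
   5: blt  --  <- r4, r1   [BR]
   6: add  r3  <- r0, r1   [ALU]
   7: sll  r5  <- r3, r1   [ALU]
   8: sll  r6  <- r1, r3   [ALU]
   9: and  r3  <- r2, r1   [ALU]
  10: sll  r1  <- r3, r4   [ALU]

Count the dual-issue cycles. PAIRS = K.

PAIRS = 3

[0] i0  sub.ALU  -- RAW r5
[1] i1  mul.MUL  -- no-port MUL/MEM
[2] i2&i3  ld.MEM+bne.BR  -- dual
[3] i4&i5  or.ALU+blt.BR  -- dual
[4] i6  add.ALU  -- RAW r3
[5] i7&i8  sll.ALU+sll.ALU  -- dual
[6] i9  and.ALU  -- RAW r3
[7] i10  sll.ALU  -- tail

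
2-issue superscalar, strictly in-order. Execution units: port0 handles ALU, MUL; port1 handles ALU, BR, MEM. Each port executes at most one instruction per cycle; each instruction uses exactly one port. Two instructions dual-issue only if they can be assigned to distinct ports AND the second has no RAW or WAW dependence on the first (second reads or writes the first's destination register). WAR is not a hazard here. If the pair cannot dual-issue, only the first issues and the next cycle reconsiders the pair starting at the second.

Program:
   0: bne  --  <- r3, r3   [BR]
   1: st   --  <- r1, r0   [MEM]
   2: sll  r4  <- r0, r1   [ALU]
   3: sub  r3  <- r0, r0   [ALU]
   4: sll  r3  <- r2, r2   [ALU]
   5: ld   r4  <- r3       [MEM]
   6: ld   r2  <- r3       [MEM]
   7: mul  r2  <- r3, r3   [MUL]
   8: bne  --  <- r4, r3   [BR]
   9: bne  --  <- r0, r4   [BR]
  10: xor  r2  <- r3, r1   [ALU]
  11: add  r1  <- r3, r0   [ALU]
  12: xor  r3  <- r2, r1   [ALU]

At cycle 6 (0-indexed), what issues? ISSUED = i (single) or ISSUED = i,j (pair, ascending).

[0] i0  bne.BR  -- no-port BR/MEM
[1] i1,i2  st.MEM/sll.ALU  -- dual
[2] i3  sub.ALU  -- WAW r3
[3] i4  sll.ALU  -- RAW r3
[4] i5  ld.MEM  -- no-port MEM/MEM
[5] i6  ld.MEM  -- WAW r2
[6] i7,i8  mul.MUL/bne.BR  -- dual
[7] i9,i10  bne.BR/xor.ALU  -- dual
[8] i11  add.ALU  -- RAW r1
[9] i12  xor.ALU  -- tail

ISSUED = 7,8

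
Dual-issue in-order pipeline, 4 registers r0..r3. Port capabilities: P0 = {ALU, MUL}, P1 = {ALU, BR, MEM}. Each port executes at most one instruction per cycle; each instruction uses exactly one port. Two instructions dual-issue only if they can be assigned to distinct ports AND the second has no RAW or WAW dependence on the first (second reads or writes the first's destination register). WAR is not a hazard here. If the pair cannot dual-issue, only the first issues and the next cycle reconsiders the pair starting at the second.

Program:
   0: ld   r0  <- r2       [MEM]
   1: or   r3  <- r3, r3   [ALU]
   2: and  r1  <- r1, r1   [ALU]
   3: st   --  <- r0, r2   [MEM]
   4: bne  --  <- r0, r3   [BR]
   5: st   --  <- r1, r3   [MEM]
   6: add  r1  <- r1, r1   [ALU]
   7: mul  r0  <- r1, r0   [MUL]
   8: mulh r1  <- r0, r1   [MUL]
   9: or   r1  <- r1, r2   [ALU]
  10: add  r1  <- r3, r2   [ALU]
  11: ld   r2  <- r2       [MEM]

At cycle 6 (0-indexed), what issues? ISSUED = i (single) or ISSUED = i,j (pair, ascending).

ISSUED = 9

[0] i0/i1  ld.MEM+or.ALU  -- 2-wide
[1] i2/i3  and.ALU+st.MEM  -- 2-wide
[2] i4  bne.BR  -- no-port BR/MEM
[3] i5/i6  st.MEM+add.ALU  -- 2-wide
[4] i7  mul.MUL  -- no-port MUL/MUL
[5] i8  mulh.MUL  -- RAW+WAW r1
[6] i9  or.ALU  -- WAW r1
[7] i10/i11  add.ALU+ld.MEM  -- 2-wide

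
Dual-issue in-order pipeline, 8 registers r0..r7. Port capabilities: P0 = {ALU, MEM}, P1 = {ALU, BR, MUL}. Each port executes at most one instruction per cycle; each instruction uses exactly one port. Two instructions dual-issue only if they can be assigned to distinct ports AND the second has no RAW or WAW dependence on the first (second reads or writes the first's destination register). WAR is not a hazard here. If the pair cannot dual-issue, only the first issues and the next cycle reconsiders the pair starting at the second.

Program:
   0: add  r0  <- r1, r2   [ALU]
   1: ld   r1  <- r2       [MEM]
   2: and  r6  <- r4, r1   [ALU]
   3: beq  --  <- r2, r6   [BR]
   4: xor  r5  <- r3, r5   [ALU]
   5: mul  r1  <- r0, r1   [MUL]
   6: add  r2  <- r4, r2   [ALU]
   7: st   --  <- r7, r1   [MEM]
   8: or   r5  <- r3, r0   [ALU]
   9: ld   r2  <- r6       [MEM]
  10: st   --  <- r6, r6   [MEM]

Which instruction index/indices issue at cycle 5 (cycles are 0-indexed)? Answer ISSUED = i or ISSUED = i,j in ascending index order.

ISSUED = 9

0. add;ld @i0/i1  | 2-wide
1. and @i2  | RAW r6
2. beq;xor @i3/i4  | 2-wide
3. mul;add @i5/i6  | 2-wide
4. st;or @i7/i8  | 2-wide
5. ld @i9  | no-port MEM/MEM
6. st @i10  | tail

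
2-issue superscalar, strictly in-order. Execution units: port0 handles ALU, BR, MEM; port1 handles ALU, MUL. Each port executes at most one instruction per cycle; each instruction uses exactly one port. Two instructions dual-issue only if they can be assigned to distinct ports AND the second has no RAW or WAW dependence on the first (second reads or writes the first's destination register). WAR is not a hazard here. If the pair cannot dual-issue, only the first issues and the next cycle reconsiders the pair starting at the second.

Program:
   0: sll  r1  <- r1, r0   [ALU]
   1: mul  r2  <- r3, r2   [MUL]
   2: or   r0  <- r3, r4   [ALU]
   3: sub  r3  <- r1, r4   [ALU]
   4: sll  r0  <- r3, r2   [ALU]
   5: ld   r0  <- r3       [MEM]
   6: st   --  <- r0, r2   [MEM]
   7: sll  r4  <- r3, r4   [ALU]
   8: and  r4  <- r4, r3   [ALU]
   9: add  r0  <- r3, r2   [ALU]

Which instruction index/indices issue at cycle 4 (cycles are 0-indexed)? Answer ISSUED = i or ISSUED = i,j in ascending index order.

ISSUED = 6,7

t=0 i0&i1:sll.ALU/mul.MUL ; 2-wide
t=1 i2&i3:or.ALU/sub.ALU ; 2-wide
t=2 i4:sll.ALU ; WAW r0
t=3 i5:ld.MEM ; no-port MEM/MEM
t=4 i6&i7:st.MEM/sll.ALU ; 2-wide
t=5 i8&i9:and.ALU/add.ALU ; 2-wide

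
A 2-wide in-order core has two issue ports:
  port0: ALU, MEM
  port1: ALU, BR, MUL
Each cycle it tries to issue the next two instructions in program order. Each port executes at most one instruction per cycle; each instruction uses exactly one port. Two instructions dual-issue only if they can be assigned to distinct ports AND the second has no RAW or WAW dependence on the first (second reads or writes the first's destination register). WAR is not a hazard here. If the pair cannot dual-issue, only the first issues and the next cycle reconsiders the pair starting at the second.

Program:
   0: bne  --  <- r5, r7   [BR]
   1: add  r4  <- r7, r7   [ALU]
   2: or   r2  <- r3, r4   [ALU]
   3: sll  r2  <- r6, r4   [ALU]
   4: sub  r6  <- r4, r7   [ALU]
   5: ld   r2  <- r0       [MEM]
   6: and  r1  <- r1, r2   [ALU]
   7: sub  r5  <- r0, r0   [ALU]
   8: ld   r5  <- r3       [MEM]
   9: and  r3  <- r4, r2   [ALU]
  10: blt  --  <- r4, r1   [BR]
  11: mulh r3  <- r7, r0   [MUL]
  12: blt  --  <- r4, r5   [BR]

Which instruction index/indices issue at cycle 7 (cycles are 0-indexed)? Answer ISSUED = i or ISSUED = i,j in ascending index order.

  cy0 -> i0,i1 (bne add) dual
  cy1 -> i2 (or) WAW r2
  cy2 -> i3,i4 (sll sub) dual
  cy3 -> i5 (ld) RAW r2
  cy4 -> i6,i7 (and sub) dual
  cy5 -> i8,i9 (ld and) dual
  cy6 -> i10 (blt) no-port BR/MUL
  cy7 -> i11 (mulh) no-port MUL/BR
  cy8 -> i12 (blt) tail

ISSUED = 11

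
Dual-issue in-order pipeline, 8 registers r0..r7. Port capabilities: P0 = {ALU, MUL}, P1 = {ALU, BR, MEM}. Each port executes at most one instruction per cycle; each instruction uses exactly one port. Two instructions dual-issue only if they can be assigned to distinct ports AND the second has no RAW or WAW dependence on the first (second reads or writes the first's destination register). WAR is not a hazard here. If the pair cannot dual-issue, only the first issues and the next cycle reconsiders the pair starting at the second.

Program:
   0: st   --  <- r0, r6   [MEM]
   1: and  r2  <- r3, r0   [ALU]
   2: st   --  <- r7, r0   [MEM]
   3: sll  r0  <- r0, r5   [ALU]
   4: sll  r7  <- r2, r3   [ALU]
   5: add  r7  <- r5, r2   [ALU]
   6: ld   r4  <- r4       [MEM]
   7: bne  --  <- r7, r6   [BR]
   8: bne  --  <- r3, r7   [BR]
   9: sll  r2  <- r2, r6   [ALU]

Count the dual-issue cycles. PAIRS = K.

  cy0 -> i0/i1 (st.MEM and.ALU) pair
  cy1 -> i2/i3 (st.MEM sll.ALU) pair
  cy2 -> i4 (sll.ALU) WAW r7
  cy3 -> i5/i6 (add.ALU ld.MEM) pair
  cy4 -> i7 (bne.BR) no-port BR/BR
  cy5 -> i8/i9 (bne.BR sll.ALU) pair

PAIRS = 4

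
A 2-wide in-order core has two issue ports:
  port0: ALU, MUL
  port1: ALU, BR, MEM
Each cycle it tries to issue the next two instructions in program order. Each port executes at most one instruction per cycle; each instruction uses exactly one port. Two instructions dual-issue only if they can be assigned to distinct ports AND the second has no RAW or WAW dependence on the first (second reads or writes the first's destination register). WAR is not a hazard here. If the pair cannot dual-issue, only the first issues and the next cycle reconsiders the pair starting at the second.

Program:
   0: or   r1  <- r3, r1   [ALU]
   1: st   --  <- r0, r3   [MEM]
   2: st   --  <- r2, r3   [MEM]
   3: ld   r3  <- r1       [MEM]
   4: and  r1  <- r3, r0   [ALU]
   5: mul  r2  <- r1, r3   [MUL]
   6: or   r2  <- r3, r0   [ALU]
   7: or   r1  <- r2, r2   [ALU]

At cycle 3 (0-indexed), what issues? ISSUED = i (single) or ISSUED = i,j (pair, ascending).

ISSUED = 4

  cy0 -> i0/i1 (or.ALU/st.MEM) dual
  cy1 -> i2 (st.MEM) no-port MEM/MEM
  cy2 -> i3 (ld.MEM) RAW r3
  cy3 -> i4 (and.ALU) RAW r1
  cy4 -> i5 (mul.MUL) WAW r2
  cy5 -> i6 (or.ALU) RAW r2
  cy6 -> i7 (or.ALU) tail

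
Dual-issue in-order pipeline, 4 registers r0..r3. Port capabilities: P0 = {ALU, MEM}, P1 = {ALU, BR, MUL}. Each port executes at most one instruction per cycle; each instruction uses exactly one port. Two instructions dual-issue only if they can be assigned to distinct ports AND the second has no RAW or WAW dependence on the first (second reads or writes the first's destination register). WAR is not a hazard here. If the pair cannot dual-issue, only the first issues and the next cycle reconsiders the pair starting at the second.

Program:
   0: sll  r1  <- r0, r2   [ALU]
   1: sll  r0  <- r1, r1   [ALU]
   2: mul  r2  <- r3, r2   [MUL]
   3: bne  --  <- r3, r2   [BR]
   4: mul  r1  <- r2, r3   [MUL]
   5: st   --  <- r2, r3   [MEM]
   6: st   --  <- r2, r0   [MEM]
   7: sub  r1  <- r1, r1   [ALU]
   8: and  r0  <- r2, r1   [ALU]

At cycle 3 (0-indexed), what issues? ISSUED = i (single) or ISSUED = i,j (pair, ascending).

[0] i0  sll  -- RAW r1
[1] i1/i2  sll;mul  -- 2-wide
[2] i3  bne  -- no-port BR/MUL
[3] i4/i5  mul;st  -- 2-wide
[4] i6/i7  st;sub  -- 2-wide
[5] i8  and  -- tail

ISSUED = 4,5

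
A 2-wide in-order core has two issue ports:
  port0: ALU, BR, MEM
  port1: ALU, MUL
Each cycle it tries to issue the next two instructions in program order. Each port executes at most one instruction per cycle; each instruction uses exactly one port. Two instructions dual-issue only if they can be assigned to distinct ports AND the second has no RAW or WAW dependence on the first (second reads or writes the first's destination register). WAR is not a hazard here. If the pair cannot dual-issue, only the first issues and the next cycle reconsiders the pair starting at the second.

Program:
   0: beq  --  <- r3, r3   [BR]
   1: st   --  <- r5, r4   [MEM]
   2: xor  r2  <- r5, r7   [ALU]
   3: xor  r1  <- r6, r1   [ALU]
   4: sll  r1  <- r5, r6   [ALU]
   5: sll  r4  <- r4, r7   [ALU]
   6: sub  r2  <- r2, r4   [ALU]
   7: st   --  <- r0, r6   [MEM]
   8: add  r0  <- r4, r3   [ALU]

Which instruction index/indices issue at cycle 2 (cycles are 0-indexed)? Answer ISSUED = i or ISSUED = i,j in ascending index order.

ISSUED = 3

  cy0 -> i0 (beq.BR) no-port BR/MEM
  cy1 -> i1,i2 (st.MEM+xor.ALU) pair
  cy2 -> i3 (xor.ALU) WAW r1
  cy3 -> i4,i5 (sll.ALU+sll.ALU) pair
  cy4 -> i6,i7 (sub.ALU+st.MEM) pair
  cy5 -> i8 (add.ALU) tail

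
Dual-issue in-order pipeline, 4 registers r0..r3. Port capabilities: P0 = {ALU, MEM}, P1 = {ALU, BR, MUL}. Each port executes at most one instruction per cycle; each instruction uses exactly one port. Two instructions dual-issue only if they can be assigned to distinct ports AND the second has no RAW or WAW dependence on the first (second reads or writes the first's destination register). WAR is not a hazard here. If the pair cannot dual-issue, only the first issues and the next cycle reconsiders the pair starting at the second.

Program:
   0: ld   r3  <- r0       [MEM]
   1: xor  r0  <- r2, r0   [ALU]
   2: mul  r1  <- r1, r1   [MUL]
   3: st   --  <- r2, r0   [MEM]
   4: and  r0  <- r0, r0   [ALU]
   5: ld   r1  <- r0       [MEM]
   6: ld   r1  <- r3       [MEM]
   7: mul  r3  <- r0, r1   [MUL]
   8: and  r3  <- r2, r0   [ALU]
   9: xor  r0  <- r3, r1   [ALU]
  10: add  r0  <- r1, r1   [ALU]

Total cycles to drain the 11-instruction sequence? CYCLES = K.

CYCLES = 9

t=0 i0,i1:ld;xor ; pair
t=1 i2,i3:mul;st ; pair
t=2 i4:and ; RAW r0
t=3 i5:ld ; no-port MEM/MEM
t=4 i6:ld ; RAW r1
t=5 i7:mul ; WAW r3
t=6 i8:and ; RAW r3
t=7 i9:xor ; WAW r0
t=8 i10:add ; tail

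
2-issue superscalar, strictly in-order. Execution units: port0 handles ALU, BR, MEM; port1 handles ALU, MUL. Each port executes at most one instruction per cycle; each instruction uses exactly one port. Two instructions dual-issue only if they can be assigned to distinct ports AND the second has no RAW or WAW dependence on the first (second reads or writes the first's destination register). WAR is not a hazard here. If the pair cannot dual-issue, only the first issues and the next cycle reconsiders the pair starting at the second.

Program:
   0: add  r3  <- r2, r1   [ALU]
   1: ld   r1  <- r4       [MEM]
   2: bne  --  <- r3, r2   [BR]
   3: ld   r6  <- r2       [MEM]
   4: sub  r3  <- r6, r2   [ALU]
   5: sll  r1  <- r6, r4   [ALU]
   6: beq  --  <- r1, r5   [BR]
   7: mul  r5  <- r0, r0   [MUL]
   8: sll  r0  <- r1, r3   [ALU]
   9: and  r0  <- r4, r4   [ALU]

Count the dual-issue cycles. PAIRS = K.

t=0 i0+i1:add.ALU/ld.MEM ; dual
t=1 i2:bne.BR ; no-port BR/MEM
t=2 i3:ld.MEM ; RAW r6
t=3 i4+i5:sub.ALU/sll.ALU ; dual
t=4 i6+i7:beq.BR/mul.MUL ; dual
t=5 i8:sll.ALU ; WAW r0
t=6 i9:and.ALU ; tail

PAIRS = 3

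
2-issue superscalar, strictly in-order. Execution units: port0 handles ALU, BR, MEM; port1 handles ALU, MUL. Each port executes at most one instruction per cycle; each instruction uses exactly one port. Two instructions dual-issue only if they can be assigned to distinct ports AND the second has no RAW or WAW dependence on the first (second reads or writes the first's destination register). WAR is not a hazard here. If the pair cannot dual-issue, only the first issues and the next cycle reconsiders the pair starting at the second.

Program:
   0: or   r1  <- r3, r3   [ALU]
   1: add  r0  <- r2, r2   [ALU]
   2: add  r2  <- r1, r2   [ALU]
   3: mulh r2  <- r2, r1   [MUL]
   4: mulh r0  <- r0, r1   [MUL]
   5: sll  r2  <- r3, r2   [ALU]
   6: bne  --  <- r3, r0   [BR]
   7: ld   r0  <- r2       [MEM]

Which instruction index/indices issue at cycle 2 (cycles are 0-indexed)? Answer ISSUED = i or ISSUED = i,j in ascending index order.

ISSUED = 3

  cy0 -> i0&i1 (or+add) pair
  cy1 -> i2 (add) RAW+WAW r2
  cy2 -> i3 (mulh) no-port MUL/MUL
  cy3 -> i4&i5 (mulh+sll) pair
  cy4 -> i6 (bne) no-port BR/MEM
  cy5 -> i7 (ld) tail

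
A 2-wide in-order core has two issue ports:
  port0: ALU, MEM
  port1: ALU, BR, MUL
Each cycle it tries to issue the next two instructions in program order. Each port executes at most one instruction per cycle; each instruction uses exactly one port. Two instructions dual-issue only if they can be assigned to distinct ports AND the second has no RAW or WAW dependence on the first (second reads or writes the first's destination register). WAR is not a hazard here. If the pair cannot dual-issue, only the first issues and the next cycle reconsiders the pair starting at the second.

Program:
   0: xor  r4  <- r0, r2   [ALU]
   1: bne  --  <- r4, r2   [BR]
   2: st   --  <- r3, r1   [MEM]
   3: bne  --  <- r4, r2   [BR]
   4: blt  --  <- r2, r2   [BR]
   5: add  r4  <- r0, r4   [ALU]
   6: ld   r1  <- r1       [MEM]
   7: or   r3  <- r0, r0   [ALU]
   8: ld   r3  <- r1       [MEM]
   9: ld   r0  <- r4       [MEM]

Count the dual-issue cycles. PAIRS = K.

PAIRS = 3

0. xor @i0  | RAW r4
1. bne+st @i1+i2  | 2-wide
2. bne @i3  | no-port BR/BR
3. blt+add @i4+i5  | 2-wide
4. ld+or @i6+i7  | 2-wide
5. ld @i8  | no-port MEM/MEM
6. ld @i9  | tail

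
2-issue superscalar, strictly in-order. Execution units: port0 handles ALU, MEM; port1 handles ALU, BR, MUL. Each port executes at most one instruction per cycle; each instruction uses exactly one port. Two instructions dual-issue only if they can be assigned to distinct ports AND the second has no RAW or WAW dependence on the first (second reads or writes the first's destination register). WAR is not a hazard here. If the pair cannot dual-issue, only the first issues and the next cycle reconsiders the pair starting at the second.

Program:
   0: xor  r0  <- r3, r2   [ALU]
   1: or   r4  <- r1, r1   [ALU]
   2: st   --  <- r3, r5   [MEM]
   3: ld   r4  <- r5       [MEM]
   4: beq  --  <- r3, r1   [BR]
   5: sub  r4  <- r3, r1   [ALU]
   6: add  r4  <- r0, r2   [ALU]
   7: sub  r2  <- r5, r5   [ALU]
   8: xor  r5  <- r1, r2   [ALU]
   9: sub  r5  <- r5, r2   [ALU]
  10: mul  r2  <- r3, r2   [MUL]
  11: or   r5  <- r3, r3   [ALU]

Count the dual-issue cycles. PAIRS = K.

0. xor.ALU;or.ALU @i0/i1  | 2-wide
1. st.MEM @i2  | no-port MEM/MEM
2. ld.MEM;beq.BR @i3/i4  | 2-wide
3. sub.ALU @i5  | WAW r4
4. add.ALU;sub.ALU @i6/i7  | 2-wide
5. xor.ALU @i8  | RAW+WAW r5
6. sub.ALU;mul.MUL @i9/i10  | 2-wide
7. or.ALU @i11  | tail

PAIRS = 4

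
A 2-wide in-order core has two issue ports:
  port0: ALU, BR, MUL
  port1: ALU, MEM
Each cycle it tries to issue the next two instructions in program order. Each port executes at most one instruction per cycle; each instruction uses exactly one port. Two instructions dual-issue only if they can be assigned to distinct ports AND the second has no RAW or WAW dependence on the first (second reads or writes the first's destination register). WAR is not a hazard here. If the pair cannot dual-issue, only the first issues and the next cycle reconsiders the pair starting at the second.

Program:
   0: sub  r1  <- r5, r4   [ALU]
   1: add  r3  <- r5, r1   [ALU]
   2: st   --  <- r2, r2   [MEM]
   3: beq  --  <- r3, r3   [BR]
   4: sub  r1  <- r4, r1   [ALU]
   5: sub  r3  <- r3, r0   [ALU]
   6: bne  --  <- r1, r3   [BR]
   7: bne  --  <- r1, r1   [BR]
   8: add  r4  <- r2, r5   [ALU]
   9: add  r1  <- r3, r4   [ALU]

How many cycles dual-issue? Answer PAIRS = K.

0. sub.ALU @i0  | RAW r1
1. add.ALU st.MEM @i1,i2  | dual
2. beq.BR sub.ALU @i3,i4  | dual
3. sub.ALU @i5  | RAW r3
4. bne.BR @i6  | no-port BR/BR
5. bne.BR add.ALU @i7,i8  | dual
6. add.ALU @i9  | tail

PAIRS = 3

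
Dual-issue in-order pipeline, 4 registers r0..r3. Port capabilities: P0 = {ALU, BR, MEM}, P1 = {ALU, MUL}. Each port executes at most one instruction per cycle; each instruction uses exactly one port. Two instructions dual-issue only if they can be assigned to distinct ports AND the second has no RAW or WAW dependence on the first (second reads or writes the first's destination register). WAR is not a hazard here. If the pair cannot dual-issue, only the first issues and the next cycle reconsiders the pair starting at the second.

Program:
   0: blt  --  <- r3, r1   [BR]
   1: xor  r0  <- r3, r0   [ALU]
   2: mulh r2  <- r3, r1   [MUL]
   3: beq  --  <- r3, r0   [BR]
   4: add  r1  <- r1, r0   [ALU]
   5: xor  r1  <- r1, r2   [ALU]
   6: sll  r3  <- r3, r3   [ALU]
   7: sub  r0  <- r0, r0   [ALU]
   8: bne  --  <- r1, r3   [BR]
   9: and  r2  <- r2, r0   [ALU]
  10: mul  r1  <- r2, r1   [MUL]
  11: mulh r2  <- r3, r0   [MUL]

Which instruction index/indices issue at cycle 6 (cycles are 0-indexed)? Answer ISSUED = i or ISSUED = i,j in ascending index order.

ISSUED = 10

0. blt.BR/xor.ALU @i0/i1  | dual
1. mulh.MUL/beq.BR @i2/i3  | dual
2. add.ALU @i4  | RAW+WAW r1
3. xor.ALU/sll.ALU @i5/i6  | dual
4. sub.ALU/bne.BR @i7/i8  | dual
5. and.ALU @i9  | RAW r2
6. mul.MUL @i10  | no-port MUL/MUL
7. mulh.MUL @i11  | tail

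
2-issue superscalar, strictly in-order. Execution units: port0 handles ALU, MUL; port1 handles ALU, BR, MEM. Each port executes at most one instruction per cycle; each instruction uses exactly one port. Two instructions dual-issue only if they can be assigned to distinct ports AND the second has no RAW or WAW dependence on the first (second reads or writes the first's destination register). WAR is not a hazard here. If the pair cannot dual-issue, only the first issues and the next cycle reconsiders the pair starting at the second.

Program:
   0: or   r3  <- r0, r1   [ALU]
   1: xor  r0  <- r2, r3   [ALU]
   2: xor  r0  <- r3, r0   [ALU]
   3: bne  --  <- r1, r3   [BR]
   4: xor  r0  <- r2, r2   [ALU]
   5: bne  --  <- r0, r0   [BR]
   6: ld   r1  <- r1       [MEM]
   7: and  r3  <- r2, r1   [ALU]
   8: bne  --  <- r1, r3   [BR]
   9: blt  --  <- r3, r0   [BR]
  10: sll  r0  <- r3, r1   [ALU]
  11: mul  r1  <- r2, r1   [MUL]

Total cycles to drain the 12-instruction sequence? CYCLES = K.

CYCLES = 10

t=0 i0:or ; RAW r3
t=1 i1:xor ; RAW+WAW r0
t=2 i2+i3:xor+bne ; 2-wide
t=3 i4:xor ; RAW r0
t=4 i5:bne ; no-port BR/MEM
t=5 i6:ld ; RAW r1
t=6 i7:and ; RAW r3
t=7 i8:bne ; no-port BR/BR
t=8 i9+i10:blt+sll ; 2-wide
t=9 i11:mul ; tail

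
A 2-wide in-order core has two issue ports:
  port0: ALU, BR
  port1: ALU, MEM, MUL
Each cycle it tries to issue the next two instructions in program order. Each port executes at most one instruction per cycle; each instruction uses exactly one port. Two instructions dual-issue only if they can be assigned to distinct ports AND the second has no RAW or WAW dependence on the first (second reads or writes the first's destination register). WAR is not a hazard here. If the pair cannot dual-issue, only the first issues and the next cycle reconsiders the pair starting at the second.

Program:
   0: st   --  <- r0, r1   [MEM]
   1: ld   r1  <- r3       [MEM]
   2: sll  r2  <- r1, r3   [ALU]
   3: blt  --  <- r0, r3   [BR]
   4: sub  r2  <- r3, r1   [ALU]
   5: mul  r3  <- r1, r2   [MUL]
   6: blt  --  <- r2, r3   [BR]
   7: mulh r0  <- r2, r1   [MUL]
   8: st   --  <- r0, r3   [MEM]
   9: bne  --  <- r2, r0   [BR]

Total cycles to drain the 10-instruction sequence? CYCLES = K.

CYCLES = 7

c0: i0 st  no-port MEM/MEM
c1: i1 ld  RAW r1
c2: i2+i3 sll+blt  pair
c3: i4 sub  RAW r2
c4: i5 mul  RAW r3
c5: i6+i7 blt+mulh  pair
c6: i8+i9 st+bne  pair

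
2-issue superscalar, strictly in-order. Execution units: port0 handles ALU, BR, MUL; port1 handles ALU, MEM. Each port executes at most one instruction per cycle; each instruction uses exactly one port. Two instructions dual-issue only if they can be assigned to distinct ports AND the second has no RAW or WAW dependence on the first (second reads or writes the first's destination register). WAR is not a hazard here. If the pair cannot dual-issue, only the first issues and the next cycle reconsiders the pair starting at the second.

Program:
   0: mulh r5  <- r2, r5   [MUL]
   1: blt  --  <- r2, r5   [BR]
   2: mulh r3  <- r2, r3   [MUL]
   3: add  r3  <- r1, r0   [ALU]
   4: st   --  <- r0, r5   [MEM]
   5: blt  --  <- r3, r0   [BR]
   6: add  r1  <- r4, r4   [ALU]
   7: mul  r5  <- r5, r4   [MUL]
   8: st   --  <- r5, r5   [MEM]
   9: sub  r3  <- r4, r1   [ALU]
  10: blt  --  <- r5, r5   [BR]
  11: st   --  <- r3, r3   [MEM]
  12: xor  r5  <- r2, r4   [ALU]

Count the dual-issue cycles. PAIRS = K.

PAIRS = 4

t=0 i0:mulh ; no-port MUL/BR
t=1 i1:blt ; no-port BR/MUL
t=2 i2:mulh ; WAW r3
t=3 i3,i4:add/st ; 2-wide
t=4 i5,i6:blt/add ; 2-wide
t=5 i7:mul ; RAW r5
t=6 i8,i9:st/sub ; 2-wide
t=7 i10,i11:blt/st ; 2-wide
t=8 i12:xor ; tail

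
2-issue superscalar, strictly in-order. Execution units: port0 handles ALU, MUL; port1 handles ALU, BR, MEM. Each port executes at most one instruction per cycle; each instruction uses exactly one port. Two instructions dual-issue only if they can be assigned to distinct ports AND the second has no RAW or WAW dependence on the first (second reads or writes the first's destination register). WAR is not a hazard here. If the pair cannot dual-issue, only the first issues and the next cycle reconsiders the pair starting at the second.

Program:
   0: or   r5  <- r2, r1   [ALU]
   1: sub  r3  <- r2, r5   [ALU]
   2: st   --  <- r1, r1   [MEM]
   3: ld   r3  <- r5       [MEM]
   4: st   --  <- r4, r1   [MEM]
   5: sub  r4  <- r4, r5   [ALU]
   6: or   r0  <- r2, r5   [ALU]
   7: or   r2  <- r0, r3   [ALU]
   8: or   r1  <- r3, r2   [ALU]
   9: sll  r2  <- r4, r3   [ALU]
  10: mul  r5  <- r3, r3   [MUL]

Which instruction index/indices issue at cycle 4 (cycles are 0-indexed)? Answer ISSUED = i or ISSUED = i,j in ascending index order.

ISSUED = 6

  cy0 -> i0 (or) RAW r5
  cy1 -> i1+i2 (sub+st) 2-wide
  cy2 -> i3 (ld) no-port MEM/MEM
  cy3 -> i4+i5 (st+sub) 2-wide
  cy4 -> i6 (or) RAW r0
  cy5 -> i7 (or) RAW r2
  cy6 -> i8+i9 (or+sll) 2-wide
  cy7 -> i10 (mul) tail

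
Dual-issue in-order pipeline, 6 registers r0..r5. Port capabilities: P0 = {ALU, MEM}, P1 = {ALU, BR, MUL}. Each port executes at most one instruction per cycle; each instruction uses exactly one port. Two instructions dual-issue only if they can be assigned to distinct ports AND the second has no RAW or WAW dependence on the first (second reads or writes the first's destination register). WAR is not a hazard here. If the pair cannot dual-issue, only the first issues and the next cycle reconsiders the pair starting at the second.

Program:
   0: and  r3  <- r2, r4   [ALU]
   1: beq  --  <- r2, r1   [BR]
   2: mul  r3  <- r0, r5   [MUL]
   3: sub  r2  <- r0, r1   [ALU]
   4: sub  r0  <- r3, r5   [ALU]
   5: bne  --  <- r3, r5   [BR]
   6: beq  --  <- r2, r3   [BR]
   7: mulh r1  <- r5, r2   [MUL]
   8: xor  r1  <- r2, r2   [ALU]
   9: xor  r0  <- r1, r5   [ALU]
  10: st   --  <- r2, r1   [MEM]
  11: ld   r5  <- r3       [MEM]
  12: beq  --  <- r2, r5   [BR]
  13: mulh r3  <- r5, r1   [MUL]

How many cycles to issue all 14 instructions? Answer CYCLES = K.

0. and.ALU+beq.BR @i0,i1  | 2-wide
1. mul.MUL+sub.ALU @i2,i3  | 2-wide
2. sub.ALU+bne.BR @i4,i5  | 2-wide
3. beq.BR @i6  | no-port BR/MUL
4. mulh.MUL @i7  | WAW r1
5. xor.ALU @i8  | RAW r1
6. xor.ALU+st.MEM @i9,i10  | 2-wide
7. ld.MEM @i11  | RAW r5
8. beq.BR @i12  | no-port BR/MUL
9. mulh.MUL @i13  | tail

CYCLES = 10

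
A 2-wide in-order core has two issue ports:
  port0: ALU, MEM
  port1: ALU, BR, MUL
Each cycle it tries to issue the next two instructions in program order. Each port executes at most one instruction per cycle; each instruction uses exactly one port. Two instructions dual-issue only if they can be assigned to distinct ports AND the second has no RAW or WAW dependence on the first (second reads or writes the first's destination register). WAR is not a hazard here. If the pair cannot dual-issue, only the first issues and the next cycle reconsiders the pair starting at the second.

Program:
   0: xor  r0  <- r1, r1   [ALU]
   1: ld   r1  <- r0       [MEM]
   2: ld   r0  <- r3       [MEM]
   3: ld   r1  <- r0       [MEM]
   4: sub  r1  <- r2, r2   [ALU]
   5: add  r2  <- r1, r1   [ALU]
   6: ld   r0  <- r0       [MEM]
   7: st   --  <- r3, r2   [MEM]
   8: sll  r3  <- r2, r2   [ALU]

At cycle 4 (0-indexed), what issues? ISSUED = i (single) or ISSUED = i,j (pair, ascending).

ISSUED = 4

c0: i0 xor  RAW r0
c1: i1 ld  no-port MEM/MEM
c2: i2 ld  no-port MEM/MEM
c3: i3 ld  WAW r1
c4: i4 sub  RAW r1
c5: i5&i6 add/ld  pair
c6: i7&i8 st/sll  pair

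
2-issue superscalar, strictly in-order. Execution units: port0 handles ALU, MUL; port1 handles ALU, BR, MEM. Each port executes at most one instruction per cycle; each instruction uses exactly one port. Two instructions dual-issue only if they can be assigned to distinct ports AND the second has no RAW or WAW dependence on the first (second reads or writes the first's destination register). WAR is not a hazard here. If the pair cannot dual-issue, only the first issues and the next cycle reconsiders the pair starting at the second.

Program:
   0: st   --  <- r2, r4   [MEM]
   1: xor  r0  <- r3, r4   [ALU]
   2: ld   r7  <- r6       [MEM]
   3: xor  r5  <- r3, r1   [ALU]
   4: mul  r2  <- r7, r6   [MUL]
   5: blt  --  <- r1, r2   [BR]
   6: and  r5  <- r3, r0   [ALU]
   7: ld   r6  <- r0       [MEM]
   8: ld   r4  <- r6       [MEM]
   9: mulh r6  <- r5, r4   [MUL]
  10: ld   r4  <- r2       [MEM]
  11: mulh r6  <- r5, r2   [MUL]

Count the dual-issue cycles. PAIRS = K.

PAIRS = 4

0. st+xor @i0,i1  | pair
1. ld+xor @i2,i3  | pair
2. mul @i4  | RAW r2
3. blt+and @i5,i6  | pair
4. ld @i7  | no-port MEM/MEM
5. ld @i8  | RAW r4
6. mulh+ld @i9,i10  | pair
7. mulh @i11  | tail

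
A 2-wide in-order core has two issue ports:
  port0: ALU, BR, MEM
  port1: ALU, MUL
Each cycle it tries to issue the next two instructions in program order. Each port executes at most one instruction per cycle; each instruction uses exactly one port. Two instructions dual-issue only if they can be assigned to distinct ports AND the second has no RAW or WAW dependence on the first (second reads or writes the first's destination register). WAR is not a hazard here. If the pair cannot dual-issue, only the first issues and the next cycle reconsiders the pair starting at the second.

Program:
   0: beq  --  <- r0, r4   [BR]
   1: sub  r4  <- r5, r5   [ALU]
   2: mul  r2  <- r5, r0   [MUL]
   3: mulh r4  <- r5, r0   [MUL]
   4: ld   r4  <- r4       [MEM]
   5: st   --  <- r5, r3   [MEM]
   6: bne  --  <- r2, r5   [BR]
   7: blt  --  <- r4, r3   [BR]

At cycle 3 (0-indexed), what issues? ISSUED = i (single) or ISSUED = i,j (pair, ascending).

t=0 i0+i1:beq+sub ; pair
t=1 i2:mul ; no-port MUL/MUL
t=2 i3:mulh ; RAW+WAW r4
t=3 i4:ld ; no-port MEM/MEM
t=4 i5:st ; no-port MEM/BR
t=5 i6:bne ; no-port BR/BR
t=6 i7:blt ; tail

ISSUED = 4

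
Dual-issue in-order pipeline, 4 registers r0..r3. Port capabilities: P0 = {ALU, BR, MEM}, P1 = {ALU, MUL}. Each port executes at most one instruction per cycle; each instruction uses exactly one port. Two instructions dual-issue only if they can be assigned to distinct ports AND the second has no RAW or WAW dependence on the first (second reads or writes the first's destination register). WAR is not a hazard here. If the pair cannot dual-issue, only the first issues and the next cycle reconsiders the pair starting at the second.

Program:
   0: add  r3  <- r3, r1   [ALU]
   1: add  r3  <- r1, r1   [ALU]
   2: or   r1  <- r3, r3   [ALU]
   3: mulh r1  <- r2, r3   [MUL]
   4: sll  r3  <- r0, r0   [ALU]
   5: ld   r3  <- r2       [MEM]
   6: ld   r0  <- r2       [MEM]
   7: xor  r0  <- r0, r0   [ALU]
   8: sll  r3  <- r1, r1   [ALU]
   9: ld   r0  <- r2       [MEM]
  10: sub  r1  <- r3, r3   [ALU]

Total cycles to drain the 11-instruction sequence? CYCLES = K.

  cy0 -> i0 (add.ALU) WAW r3
  cy1 -> i1 (add.ALU) RAW r3
  cy2 -> i2 (or.ALU) WAW r1
  cy3 -> i3,i4 (mulh.MUL sll.ALU) dual
  cy4 -> i5 (ld.MEM) no-port MEM/MEM
  cy5 -> i6 (ld.MEM) RAW+WAW r0
  cy6 -> i7,i8 (xor.ALU sll.ALU) dual
  cy7 -> i9,i10 (ld.MEM sub.ALU) dual

CYCLES = 8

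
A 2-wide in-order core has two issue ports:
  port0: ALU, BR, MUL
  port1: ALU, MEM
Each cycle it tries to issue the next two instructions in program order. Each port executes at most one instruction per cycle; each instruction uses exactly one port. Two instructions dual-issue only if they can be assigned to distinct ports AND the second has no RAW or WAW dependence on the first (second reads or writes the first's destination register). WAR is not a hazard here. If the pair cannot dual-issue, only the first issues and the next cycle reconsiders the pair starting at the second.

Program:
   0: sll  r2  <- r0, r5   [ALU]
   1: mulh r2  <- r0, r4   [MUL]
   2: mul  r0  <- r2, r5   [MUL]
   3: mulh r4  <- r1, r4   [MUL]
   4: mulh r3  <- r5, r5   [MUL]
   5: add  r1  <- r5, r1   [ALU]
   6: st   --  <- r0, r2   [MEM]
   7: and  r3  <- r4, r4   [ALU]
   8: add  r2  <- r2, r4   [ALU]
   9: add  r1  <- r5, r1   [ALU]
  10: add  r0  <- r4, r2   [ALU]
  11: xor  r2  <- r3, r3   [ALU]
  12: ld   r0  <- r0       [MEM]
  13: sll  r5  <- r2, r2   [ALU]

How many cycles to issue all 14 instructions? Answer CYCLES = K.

[0] i0  sll  -- WAW r2
[1] i1  mulh  -- no-port MUL/MUL
[2] i2  mul  -- no-port MUL/MUL
[3] i3  mulh  -- no-port MUL/MUL
[4] i4,i5  mulh;add  -- pair
[5] i6,i7  st;and  -- pair
[6] i8,i9  add;add  -- pair
[7] i10,i11  add;xor  -- pair
[8] i12,i13  ld;sll  -- pair

CYCLES = 9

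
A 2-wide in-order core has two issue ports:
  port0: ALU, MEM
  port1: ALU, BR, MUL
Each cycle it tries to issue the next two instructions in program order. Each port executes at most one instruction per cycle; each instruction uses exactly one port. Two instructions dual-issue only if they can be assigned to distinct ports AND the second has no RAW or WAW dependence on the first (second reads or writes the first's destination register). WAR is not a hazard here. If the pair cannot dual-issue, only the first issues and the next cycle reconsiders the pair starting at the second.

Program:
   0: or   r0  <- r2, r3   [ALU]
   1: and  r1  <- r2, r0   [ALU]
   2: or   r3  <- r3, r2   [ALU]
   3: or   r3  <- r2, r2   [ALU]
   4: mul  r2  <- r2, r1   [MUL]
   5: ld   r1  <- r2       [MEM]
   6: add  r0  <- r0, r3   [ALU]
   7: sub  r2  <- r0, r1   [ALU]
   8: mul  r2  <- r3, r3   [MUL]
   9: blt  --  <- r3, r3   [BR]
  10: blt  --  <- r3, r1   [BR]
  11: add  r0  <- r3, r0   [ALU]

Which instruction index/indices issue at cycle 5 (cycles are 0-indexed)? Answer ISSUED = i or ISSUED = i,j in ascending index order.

[0] i0  or  -- RAW r0
[1] i1+i2  and+or  -- pair
[2] i3+i4  or+mul  -- pair
[3] i5+i6  ld+add  -- pair
[4] i7  sub  -- WAW r2
[5] i8  mul  -- no-port MUL/BR
[6] i9  blt  -- no-port BR/BR
[7] i10+i11  blt+add  -- pair

ISSUED = 8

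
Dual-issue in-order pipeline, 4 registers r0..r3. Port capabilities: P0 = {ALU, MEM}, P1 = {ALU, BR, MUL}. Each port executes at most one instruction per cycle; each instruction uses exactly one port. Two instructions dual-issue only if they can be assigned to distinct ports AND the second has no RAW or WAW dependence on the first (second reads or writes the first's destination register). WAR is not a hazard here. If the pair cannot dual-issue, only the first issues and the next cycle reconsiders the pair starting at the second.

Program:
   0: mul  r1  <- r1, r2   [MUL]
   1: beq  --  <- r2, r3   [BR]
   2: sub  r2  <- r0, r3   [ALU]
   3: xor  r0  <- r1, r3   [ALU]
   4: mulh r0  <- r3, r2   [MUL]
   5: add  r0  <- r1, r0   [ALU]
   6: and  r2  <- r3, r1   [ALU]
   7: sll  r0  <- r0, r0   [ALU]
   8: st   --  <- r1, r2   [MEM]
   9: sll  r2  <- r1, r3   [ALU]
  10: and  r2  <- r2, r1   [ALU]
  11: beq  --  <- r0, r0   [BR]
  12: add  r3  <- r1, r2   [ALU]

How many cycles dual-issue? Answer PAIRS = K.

[0] i0  mul  -- no-port MUL/BR
[1] i1/i2  beq+sub  -- pair
[2] i3  xor  -- WAW r0
[3] i4  mulh  -- RAW+WAW r0
[4] i5/i6  add+and  -- pair
[5] i7/i8  sll+st  -- pair
[6] i9  sll  -- RAW+WAW r2
[7] i10/i11  and+beq  -- pair
[8] i12  add  -- tail

PAIRS = 4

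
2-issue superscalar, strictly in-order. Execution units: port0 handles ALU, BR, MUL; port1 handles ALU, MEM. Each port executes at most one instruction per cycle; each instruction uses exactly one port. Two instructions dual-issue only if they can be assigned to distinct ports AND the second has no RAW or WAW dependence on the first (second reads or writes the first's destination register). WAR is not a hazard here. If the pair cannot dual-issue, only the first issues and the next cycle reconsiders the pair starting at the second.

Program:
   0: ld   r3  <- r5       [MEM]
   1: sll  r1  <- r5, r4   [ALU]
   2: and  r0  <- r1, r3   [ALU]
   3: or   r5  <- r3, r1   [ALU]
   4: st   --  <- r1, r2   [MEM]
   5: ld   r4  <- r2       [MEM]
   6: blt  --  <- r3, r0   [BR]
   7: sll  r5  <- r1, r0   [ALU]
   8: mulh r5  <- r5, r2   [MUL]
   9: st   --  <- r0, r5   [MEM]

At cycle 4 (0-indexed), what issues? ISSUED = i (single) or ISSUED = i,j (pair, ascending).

0. ld sll @i0+i1  | 2-wide
1. and or @i2+i3  | 2-wide
2. st @i4  | no-port MEM/MEM
3. ld blt @i5+i6  | 2-wide
4. sll @i7  | RAW+WAW r5
5. mulh @i8  | RAW r5
6. st @i9  | tail

ISSUED = 7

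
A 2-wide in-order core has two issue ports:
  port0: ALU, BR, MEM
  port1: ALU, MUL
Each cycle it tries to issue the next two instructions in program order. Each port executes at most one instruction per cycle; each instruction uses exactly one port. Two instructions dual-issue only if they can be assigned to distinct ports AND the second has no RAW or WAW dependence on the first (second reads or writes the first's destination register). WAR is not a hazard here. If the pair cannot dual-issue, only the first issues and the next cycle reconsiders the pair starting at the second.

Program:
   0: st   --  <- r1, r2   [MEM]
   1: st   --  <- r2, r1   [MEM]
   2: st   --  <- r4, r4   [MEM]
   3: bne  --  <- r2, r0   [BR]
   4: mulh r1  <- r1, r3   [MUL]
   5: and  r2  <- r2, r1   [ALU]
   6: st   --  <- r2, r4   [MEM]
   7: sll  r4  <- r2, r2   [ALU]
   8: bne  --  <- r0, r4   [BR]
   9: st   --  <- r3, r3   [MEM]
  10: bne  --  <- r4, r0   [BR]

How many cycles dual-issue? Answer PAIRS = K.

PAIRS = 2

0. st.MEM @i0  | no-port MEM/MEM
1. st.MEM @i1  | no-port MEM/MEM
2. st.MEM @i2  | no-port MEM/BR
3. bne.BR;mulh.MUL @i3,i4  | 2-wide
4. and.ALU @i5  | RAW r2
5. st.MEM;sll.ALU @i6,i7  | 2-wide
6. bne.BR @i8  | no-port BR/MEM
7. st.MEM @i9  | no-port MEM/BR
8. bne.BR @i10  | tail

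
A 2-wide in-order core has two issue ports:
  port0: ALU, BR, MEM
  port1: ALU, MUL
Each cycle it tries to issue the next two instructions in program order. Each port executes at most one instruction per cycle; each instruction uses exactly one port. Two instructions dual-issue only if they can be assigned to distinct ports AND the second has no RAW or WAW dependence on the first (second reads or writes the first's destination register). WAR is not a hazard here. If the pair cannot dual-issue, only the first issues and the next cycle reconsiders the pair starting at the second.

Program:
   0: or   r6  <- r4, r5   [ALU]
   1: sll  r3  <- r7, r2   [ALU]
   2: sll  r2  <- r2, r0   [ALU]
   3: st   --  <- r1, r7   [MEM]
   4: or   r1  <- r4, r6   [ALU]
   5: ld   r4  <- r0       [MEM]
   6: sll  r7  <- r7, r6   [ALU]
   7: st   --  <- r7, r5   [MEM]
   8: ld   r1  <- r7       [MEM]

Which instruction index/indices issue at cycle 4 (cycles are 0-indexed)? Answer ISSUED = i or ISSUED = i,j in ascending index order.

0. or/sll @i0+i1  | dual
1. sll/st @i2+i3  | dual
2. or/ld @i4+i5  | dual
3. sll @i6  | RAW r7
4. st @i7  | no-port MEM/MEM
5. ld @i8  | tail

ISSUED = 7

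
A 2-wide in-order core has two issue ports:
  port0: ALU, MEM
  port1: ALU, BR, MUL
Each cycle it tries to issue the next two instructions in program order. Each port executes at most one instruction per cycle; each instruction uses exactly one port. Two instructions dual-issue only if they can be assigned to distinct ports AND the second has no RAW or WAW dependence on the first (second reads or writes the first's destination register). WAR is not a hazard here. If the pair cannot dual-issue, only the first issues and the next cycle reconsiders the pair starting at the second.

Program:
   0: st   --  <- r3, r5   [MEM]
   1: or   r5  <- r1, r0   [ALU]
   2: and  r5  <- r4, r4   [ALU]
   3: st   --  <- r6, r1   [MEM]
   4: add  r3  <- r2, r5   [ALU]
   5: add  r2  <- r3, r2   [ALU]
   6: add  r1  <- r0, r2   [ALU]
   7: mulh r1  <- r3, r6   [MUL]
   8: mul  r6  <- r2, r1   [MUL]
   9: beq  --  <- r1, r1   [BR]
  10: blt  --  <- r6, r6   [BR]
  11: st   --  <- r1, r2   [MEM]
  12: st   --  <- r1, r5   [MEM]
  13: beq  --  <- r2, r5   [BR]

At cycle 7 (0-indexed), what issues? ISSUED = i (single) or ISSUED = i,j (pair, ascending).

ISSUED = 9

t=0 i0+i1:st+or ; pair
t=1 i2+i3:and+st ; pair
t=2 i4:add ; RAW r3
t=3 i5:add ; RAW r2
t=4 i6:add ; WAW r1
t=5 i7:mulh ; no-port MUL/MUL
t=6 i8:mul ; no-port MUL/BR
t=7 i9:beq ; no-port BR/BR
t=8 i10+i11:blt+st ; pair
t=9 i12+i13:st+beq ; pair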